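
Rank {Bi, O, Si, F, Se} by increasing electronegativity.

Electronegativity increases across a period and decreases down a group, tracking effective nuclear charge and atomic size.
Here both period and group differ, so the two effects have to be weighed against each other.
Bi > Si: period and group pull opposite ways; the across-period shift dominates (2.02 vs 1.90).
Se > Bi: relative to Bi, both the across-period and down-group shifts push Se's electronegativity up.
O > Se: O sits above Se in group 16, so the down-group effect alone puts O higher.
F > O: F lies to the right of O in period 2, so the across-period effect alone puts F higher.
Tabulated electronegativity (Pauling): O 3.44, F 3.98, Si 1.90, Se 2.55, Bi 2.02.
So from lowest to highest: Si < Bi < Se < O < F.

Si < Bi < Se < O < F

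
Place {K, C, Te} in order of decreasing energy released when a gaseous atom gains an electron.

C is in period 2, group 14; K is in period 4, group 1; Te is in period 5, group 16.
Adding an electron releases more energy for atoms nearer the top right (short of the noble gases).
Neither a single period nor a single group — weigh both effects.
C > K: both effects reinforce here, so C is clearly the higher of the two.
Te > C: period and group pull opposite ways; the across-period shift dominates (190 vs 122 kJ/mol).
Tabulated electron affinity (kJ/mol): C 122, K 48, Te 190.
So from highest to lowest: Te > C > K.

Te, C, K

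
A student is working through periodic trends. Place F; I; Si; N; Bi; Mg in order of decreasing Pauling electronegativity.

EN rises left→right (higher Z_eff, smaller atoms) and falls top→bottom (larger, more shielded atoms).
These span different periods and groups, so the two trends combine.
Si > Mg: Si lies to the right of Mg in period 3, so the across-period effect alone puts Si higher.
Bi > Si: the two effects oppose for this pair; the across-period effect wins (2.02 vs 1.90).
I > Bi: relative to Bi, both the across-period and down-group shifts push I's electronegativity up.
N > I: period and group pull opposite ways; the down-group shift dominates (3.04 vs 2.66).
F > N: F lies to the right of N in period 2, so the across-period effect alone puts F higher.
For reference (Pauling): N 3.04, F 3.98, Mg 1.31, Si 1.90, I 2.66, Bi 2.02.
So from highest to lowest: F > N > I > Bi > Si > Mg.

F > N > I > Bi > Si > Mg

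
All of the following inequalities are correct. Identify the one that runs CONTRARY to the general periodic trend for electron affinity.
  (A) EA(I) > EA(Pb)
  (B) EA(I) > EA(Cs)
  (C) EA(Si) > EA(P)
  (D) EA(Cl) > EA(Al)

The general trend: electron affinity increases across a period and decreases down a group.
(A) I (period 5, group 17) vs Pb (period 6, group 14): the stated order agrees with the simple trend.
(B) I (period 5, group 17) vs Cs (period 6, group 1): the stated order agrees with the simple trend.
(C) Si (period 3, group 14) vs P (period 3, group 15): the stated order contradicts the simple trend.
(D) Cl (period 3, group 17) vs Al (period 3, group 13): the stated order agrees with the simple trend.
The exception is (C): adding an electron to P's half-filled 3p³ is unfavourable, so Si (3p²) has the more exothermic EA.

(C)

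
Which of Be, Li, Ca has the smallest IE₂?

Ca

Consider each +1 ion: Be⁺ still has 1 valence electron; Li⁺ is the bare [He] core; Ca⁺ still has 1 valence electron.
Pulling an electron out of a noble-gas core costs far more than removing a remaining valence electron, so Li sits at the high end of IE_2.
Valence configurations: Be⁺ [He]2s¹, Ca⁺ [Ar]4s¹.
Tabulated IE_2 (kJ/mol): Be 1757, Li 7298, Ca 1145.
Putting it together, IE_2: Ca < Be < Li.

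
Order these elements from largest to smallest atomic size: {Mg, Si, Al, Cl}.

Mg > Al > Si > Cl

Mg is in period 3, group 2; Al is in period 3, group 13; Si is in period 3, group 14; Cl is in period 3, group 17.
Atomic radius shrinks across a period as nuclear charge pulls the same shell inward, and grows down a group as new shells are added.
All lie in period 3, so atomic radius increases right to left.
So from largest to smallest: Mg > Al > Si > Cl.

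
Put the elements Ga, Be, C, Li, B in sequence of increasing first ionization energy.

Across a period the outer electron is held more tightly (higher IE₁); down a group it sits in a higher shell, more shielded, and comes off more easily.
Neither a single period nor a single group — weigh both effects.
Ga > Li: period and group pull opposite ways; the across-period shift dominates (579 vs 520 kJ/mol).
B > Ga: B sits above Ga in group 13, so the down-group effect alone puts B higher.
Be > B: this pair runs against the simple trend — see the exception note.
C > Be: C lies to the right of Be in period 2, so the across-period effect alone puts C higher.
Note the exception: Be has a higher first ionization energy than B, contrary to the simple trend — removing B's lone 2p electron is easier than breaking Be's filled 2s².
Approximate values (kJ/mol): Li 520, Be 900, B 801, C 1086, Ga 579.
So from lowest to highest: Li < Ga < B < Be < C.

Li < Ga < B < Be < C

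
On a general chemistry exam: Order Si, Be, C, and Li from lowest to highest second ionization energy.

Consider each +1 ion: Si⁺ still has 3 valence electrons; Be⁺ still has 1 valence electron; C⁺ still has 3 valence electrons; Li⁺ is the bare [He] core.
Breaking into a closed-shell core is much more expensive than removing a leftover valence electron — Li has the largest IE_2 here.
Valence configurations: Si⁺ [Ne]3s²3p¹, Be⁺ [He]2s¹, C⁺ [He]2s²2p¹.
Approximate IE_2 values (kJ/mol): Si 1577, Be 1757, C 2353, Li 7298.
Overall IE_2 order: Si < Be < C < Li.

Si, Be, C, Li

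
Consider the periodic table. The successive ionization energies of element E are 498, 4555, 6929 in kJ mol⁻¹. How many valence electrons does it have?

1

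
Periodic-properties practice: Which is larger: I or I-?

I-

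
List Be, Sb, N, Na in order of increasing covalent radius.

N < Be < Sb < Na

Be is in period 2, group 2; N is in period 2, group 15; Na is in period 3, group 1; Sb is in period 5, group 15.
Across a period the added protons contract the valence shell; down a group each new principal shell makes the atom larger.
Neither a single period nor a single group — weigh both effects.
Be > N: both are in period 2; the period trend gives Be the larger value.
Sb > Be: the two effects oppose for this pair; the down-group effect wins (140 vs 102 pm).
Na > Sb: period and group pull opposite ways; the across-period shift dominates (155 vs 140 pm).
Tabulated atomic radius (pm): Be 102, N 71, Na 155, Sb 140.
So from smallest to largest: N < Be < Sb < Na.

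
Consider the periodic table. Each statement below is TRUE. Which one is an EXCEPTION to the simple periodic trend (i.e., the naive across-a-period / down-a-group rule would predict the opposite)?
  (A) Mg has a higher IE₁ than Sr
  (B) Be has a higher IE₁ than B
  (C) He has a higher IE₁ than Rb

(B)

The general trend: IE₁ increases across a period and decreases down a group.
(A) Mg (period 3, group 2) vs Sr (period 5, group 2): the stated order agrees with the simple trend.
(B) Be (period 2, group 2) vs B (period 2, group 13): the stated order contradicts the simple trend.
(C) He (period 1, group 18) vs Rb (period 5, group 1): the stated order agrees with the simple trend.
The exception is (B): removing B's lone 2p electron is easier than breaking Be's filled 2s².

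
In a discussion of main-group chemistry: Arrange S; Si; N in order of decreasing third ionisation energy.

N > S > Si

After 2 electrons have been removed, what remains? S²⁺ still has 4 valence electrons; Si²⁺ still has 2 valence electrons; N²⁺ still has 3 valence electrons.
All are still removing valence electrons, so compare the +2 ions as you would atoms: IE_3 generally rises across a period (higher Z_eff) and falls down a group (larger shell), subject to the usual subshell exceptions.
Valence configurations: S²⁺ [Ne]3s²3p², Si²⁺ [Ne]3s², N²⁺ [He]2s²2p¹.
Approximate IE_3 values (kJ/mol): S 3357, Si 3232, N 4578.
Putting it together, IE_3: Si < S < N.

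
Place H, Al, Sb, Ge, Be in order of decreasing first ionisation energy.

H > Be > Sb > Ge > Al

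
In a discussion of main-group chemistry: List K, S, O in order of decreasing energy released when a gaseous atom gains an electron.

S, O, K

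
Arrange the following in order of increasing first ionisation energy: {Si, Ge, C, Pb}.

C is in period 2, group 14; Si is in period 3, group 14; Ge is in period 4, group 14; Pb is in period 6, group 14.
Removing the outermost electron gets harder across a period and easier down a group.
All are in group 14, so first ionization energy increases up the group.
So from lowest to highest: Pb < Ge < Si < C.

Pb < Ge < Si < C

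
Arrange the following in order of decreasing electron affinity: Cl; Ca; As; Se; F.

F is in period 2, group 17; Cl is in period 3, group 17; Ca is in period 4, group 2; As is in period 4, group 15; Se is in period 4, group 16.
Electron affinity generally becomes more exothermic across a period toward the halogens and less exothermic down a group.
These span different periods and groups, so the two trends combine.
As > Ca: As lies to the right of Ca in period 4, so the across-period effect alone puts As higher.
Se > As: both are in period 4; the period trend gives Se the larger value.
F > Se: both effects reinforce here, so F is clearly the higher of the two.
Cl > F: this pair runs against the simple trend — see the exception note.
Note the exception: Cl has a higher electron affinity than F, contrary to the simple trend — F's small 2p subshell makes the incoming electron feel strong e⁻–e⁻ repulsion, so Cl actually releases more energy on gaining an electron.
Approximate values (kJ/mol): F 328, Cl 349, Ca 2, As 78, Se 195.
So from highest to lowest: Cl > F > Se > As > Ca.

Cl > F > Se > As > Ca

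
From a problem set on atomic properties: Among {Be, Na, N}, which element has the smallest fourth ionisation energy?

N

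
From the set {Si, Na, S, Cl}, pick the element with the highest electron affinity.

Cl

Na is in period 3, group 1; Si is in period 3, group 14; S is in period 3, group 16; Cl is in period 3, group 17.
EA tends to increase across a period and decrease down a group, though the pattern is less regular than for IE or radius.
All lie in period 3, so electron affinity increases left to right.
The highest electron affinity among these belongs to Cl.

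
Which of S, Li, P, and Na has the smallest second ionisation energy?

After 1 electron has been removed, what remains? S⁺ still has 5 valence electrons; Li⁺ is the bare [He] core; P⁺ still has 4 valence electrons; Na⁺ is the bare [Ne] core.
Core electrons are held far more tightly than valence electrons, so Na and Li top the IE_2 order.
Valence configurations: S⁺ [Ne]3s²3p³, P⁺ [Ne]3s²3p².
Approximate IE_2 values (kJ/mol): S 2252, Li 7298, P 1907, Na 4562.
So the second ionization energies run P < S < Na < Li.

P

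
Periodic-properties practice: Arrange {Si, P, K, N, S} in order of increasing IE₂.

Si < P < S < N < K

The second ionization energy removes an electron from the +1 ion. For each element: Si⁺ still has 3 valence electrons; P⁺ still has 4 valence electrons; K⁺ is the bare [Ar] core; N⁺ still has 4 valence electrons; S⁺ still has 5 valence electrons.
Breaking into a closed-shell core is much more expensive than removing a leftover valence electron — K has the largest IE_2 here.
Valence configurations: Si⁺ [Ne]3s²3p¹, P⁺ [Ne]3s²3p², N⁺ [He]2s²2p², S⁺ [Ne]3s²3p³.
The numbers (kJ/mol): Si 1577, P 1907, K 3052, N 2856, S 2252.
So the second ionization energies run Si < P < S < N < K.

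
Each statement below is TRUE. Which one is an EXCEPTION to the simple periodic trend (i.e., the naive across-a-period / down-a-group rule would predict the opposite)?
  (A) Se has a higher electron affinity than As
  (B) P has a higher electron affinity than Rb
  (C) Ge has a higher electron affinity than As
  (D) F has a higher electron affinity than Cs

(C)

The general trend: electron affinity increases across a period and decreases down a group.
(A) Se (period 4, group 16) vs As (period 4, group 15): the stated order agrees with the simple trend.
(B) P (period 3, group 15) vs Rb (period 5, group 1): the stated order agrees with the simple trend.
(C) Ge (period 4, group 14) vs As (period 4, group 15): the stated order contradicts the simple trend.
(D) F (period 2, group 17) vs Cs (period 6, group 1): the stated order agrees with the simple trend.
The exception is (C): adding an electron to As's half-filled 4p³ is unfavourable, so Ge (4p²) has the more exothermic EA.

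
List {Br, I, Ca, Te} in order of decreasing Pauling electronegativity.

Br > I > Te > Ca

EN rises left→right (higher Z_eff, smaller atoms) and falls top→bottom (larger, more shielded atoms).
Neither a single period nor a single group — weigh both effects.
Te > Ca: period and group pull opposite ways; the across-period shift dominates (2.10 vs 1.00).
I > Te: I lies to the right of Te in period 5, so the across-period effect alone puts I higher.
Br > I: Br sits above I in group 17, so the down-group effect alone puts Br higher.
Approximate values (Pauling): Ca 1.00, Br 2.96, Te 2.10, I 2.66.
So from highest to lowest: Br > I > Te > Ca.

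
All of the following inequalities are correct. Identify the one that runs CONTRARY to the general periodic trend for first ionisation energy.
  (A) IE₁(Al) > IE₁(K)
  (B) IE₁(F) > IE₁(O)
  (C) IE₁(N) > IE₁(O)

The general trend: first ionisation energy increases across a period and decreases down a group.
(A) Al (period 3, group 13) vs K (period 4, group 1): the stated order agrees with the simple trend.
(B) F (period 2, group 17) vs O (period 2, group 16): the stated order agrees with the simple trend.
(C) N (period 2, group 15) vs O (period 2, group 16): the stated order contradicts the simple trend.
The exception is (C): pairing an electron in O's 2p⁴ costs repulsion energy, so O ionizes more easily than half-filled N (2p³).

(C)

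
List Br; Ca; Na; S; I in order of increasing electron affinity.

Ca < Na < S < I < Br

Na is in period 3, group 1; S is in period 3, group 16; Ca is in period 4, group 2; Br is in period 4, group 17; I is in period 5, group 17.
Electron affinity generally becomes more exothermic across a period toward the halogens and less exothermic down a group.
Neither a single period nor a single group — weigh both effects.
Na > Ca: the two effects oppose for this pair; the down-group effect wins (53 vs 2 kJ/mol).
S > Na: both are in period 3; the period trend gives S the larger value.
I > S: period and group pull opposite ways; the across-period shift dominates (295 vs 200 kJ/mol).
Br > I: Br sits above I in group 17, so the down-group effect alone puts Br higher.
Tabulated electron affinity (kJ/mol): Na 53, S 200, Ca 2, Br 325, I 295.
So from lowest to highest: Ca < Na < S < I < Br.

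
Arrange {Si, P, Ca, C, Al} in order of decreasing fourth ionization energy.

IE_4 is the cost of taking one more electron from the +3 cation: Si³⁺ still has 1 valence electron; P³⁺ still has 2 valence electrons; Ca³⁺ is already 1 electron into the core; C³⁺ still has 1 valence electron; Al³⁺ is the bare [Ne] core.
Pulling an electron out of a noble-gas core costs far more than removing a remaining valence electron, so Ca and Al sit at the high end of IE_4.
Valence configurations: Si³⁺ [Ne]3s¹, P³⁺ [Ne]3s², C³⁺ [He]2s¹.
Approximate IE_4 values (kJ/mol): Si 4356, P 4964, Ca 6491, C 6223, Al 11577.
So the fourth ionization energies run Si < P < C < Ca < Al.

Al > Ca > C > P > Si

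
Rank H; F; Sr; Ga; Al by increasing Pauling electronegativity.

H is in period 1, group 1; F is in period 2, group 17; Al is in period 3, group 13; Ga is in period 4, group 13; Sr is in period 5, group 2.
Atoms toward the upper right of the periodic table pull bonding electrons most strongly.
Neither a single period nor a single group — weigh both effects.
Al > Sr: relative to Sr, both the across-period and down-group shifts push Al's electronegativity up.
Ga > Al: this pair runs against the simple trend — see the exception note.
H > Ga: the two effects oppose for this pair; the down-group effect wins (2.20 vs 1.81).
F > H: the two effects oppose for this pair; the across-period effect wins (3.98 vs 2.20).
Note the exception: Ga has a higher electronegativity than Al, contrary to the simple trend — poor shielding by filled d (and f) subshells raises the heavier element's effective nuclear charge more than the simple down-group trend predicts.
For reference (Pauling): H 2.20, F 3.98, Al 1.61, Ga 1.81, Sr 0.95.
So from lowest to highest: Sr < Al < Ga < H < F.

Sr, Al, Ga, H, F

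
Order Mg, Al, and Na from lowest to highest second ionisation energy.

IE_2 is the cost of taking one more electron from the +1 cation: Mg⁺ still has 1 valence electron; Al⁺ still has 2 valence electrons; Na⁺ is the bare [Ne] core.
Breaking into a closed-shell core is much more expensive than removing a leftover valence electron — Na has the largest IE_2 here.
Valence configurations: Mg⁺ [Ne]3s¹, Al⁺ [Ne]3s².
Approximate IE_2 values (kJ/mol): Mg 1451, Al 1817, Na 4562.
So the second ionization energies run Mg < Al < Na.

Mg, Al, Na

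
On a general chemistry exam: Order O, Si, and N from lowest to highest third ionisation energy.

Si < N < O

After 2 electrons have been removed, what remains? O²⁺ still has 4 valence electrons; Si²⁺ still has 2 valence electrons; N²⁺ still has 3 valence electrons.
All are still removing valence electrons, so compare the +2 ions as you would atoms: IE_3 generally rises across a period (higher Z_eff) and falls down a group (larger shell), subject to the usual subshell exceptions.
Valence configurations: O²⁺ [He]2s²2p², Si²⁺ [Ne]3s², N²⁺ [He]2s²2p¹.
The numbers (kJ/mol): O 5300, Si 3232, N 4578.
Overall IE_3 order: Si < N < O.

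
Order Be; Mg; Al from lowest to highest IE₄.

Mg, Al, Be

Consider each +3 ion: Be³⁺ is already 1 electron into the core; Mg³⁺ is already 1 electron into the core; Al³⁺ is the bare [Ne] core.
All of these are removing an electron from a noble-gas core or deeper; the smaller core (lower principal quantum number) is held far more tightly, and within a period the higher nuclear charge binds the same core more tightly.
Tabulated IE_4 (kJ/mol): Be 21007, Mg 10543, Al 11577.
Overall IE_4 order: Mg < Al < Be.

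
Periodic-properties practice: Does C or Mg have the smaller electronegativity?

C is in period 2, group 14; Mg is in period 3, group 2.
Electronegativity increases across a period and decreases down a group, tracking effective nuclear charge and atomic size.
These span different periods and groups, so the two trends combine.
C > Mg: both effects reinforce here, so C is clearly the higher of the two.
Tabulated electronegativity (Pauling): C 2.55, Mg 1.31.
So Mg has the smaller electronegativity (Mg < C).

Mg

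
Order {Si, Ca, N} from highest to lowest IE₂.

N > Si > Ca

IE_2 is the cost of taking one more electron from the +1 cation: Si⁺ still has 3 valence electrons; Ca⁺ still has 1 valence electron; N⁺ still has 4 valence electrons.
All are still removing valence electrons, so compare the +1 ions as you would atoms: IE_2 generally rises across a period (higher Z_eff) and falls down a group (larger shell), subject to the usual subshell exceptions.
Valence configurations: Si⁺ [Ne]3s²3p¹, Ca⁺ [Ar]4s¹, N⁺ [He]2s²2p².
Approximate IE_2 values (kJ/mol): Si 1577, Ca 1145, N 2856.
Hence IE_2: Ca < Si < N.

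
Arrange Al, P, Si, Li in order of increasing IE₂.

IE_2 is the cost of taking one more electron from the +1 cation: Al⁺ still has 2 valence electrons; P⁺ still has 4 valence electrons; Si⁺ still has 3 valence electrons; Li⁺ is the bare [He] core.
Breaking into a closed-shell core is much more expensive than removing a leftover valence electron — Li has the largest IE_2 here.
Valence configurations: Al⁺ [Ne]3s², P⁺ [Ne]3s²3p², Si⁺ [Ne]3s²3p¹.
Si⁺ loses a lone 3p electron whereas Al⁺ must break into a filled 3s² pair, so IE_2(Al) > IE_2(Si) even though Si has the higher nuclear charge.
Tabulated IE_2 (kJ/mol): Al 1817, P 1907, Si 1577, Li 7298.
Putting it together, IE_2: Si < Al < P < Li.

Si < Al < P < Li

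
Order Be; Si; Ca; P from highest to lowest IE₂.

P > Be > Si > Ca

IE_2 is the cost of taking one more electron from the +1 cation: Be⁺ still has 1 valence electron; Si⁺ still has 3 valence electrons; Ca⁺ still has 1 valence electron; P⁺ still has 4 valence electrons.
All are still removing valence electrons, so compare the +1 ions as you would atoms: IE_2 generally rises across a period (higher Z_eff) and falls down a group (larger shell), subject to the usual subshell exceptions.
Valence configurations: Be⁺ [He]2s¹, Si⁺ [Ne]3s²3p¹, Ca⁺ [Ar]4s¹, P⁺ [Ne]3s²3p².
Approximate IE_2 values (kJ/mol): Be 1757, Si 1577, Ca 1145, P 1907.
Hence IE_2: Ca < Si < Be < P.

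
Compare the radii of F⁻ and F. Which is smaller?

F

Forming F⁻ adds 1 electron to F. More electron–electron repulsion in the same shell, with unchanged nuclear charge, lets the cloud expand.
An anion is larger than its parent atom: F⁻ > F.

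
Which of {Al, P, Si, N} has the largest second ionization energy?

Consider each +1 ion: Al⁺ still has 2 valence electrons; P⁺ still has 4 valence electrons; Si⁺ still has 3 valence electrons; N⁺ still has 4 valence electrons.
All are still removing valence electrons, so compare the +1 ions as you would atoms: IE_2 generally rises across a period (higher Z_eff) and falls down a group (larger shell), subject to the usual subshell exceptions.
Valence configurations: Al⁺ [Ne]3s², P⁺ [Ne]3s²3p², Si⁺ [Ne]3s²3p¹, N⁺ [He]2s²2p².
Si⁺ loses a lone 3p electron whereas Al⁺ must break into a filled 3s² pair, so IE_2(Al) > IE_2(Si) even though Si has the higher nuclear charge.
Approximate IE_2 values (kJ/mol): Al 1817, P 1907, Si 1577, N 2856.
Overall IE_2 order: Si < Al < P < N.

N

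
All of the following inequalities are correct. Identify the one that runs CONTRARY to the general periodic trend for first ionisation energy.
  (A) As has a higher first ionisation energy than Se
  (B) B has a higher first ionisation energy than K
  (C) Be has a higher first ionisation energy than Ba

The general trend: first ionisation energy increases across a period and decreases down a group.
(A) As (period 4, group 15) vs Se (period 4, group 16): the stated order contradicts the simple trend.
(B) B (period 2, group 13) vs K (period 4, group 1): the stated order agrees with the simple trend.
(C) Be (period 2, group 2) vs Ba (period 6, group 2): the stated order agrees with the simple trend.
The exception is (A): Se (4p⁴) ionizes more easily than half-filled As (4p³).

(A)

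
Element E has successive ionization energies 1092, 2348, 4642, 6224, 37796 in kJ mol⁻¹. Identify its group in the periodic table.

Group 14

Look for the largest jump between consecutive ionization energies: IE5/IE4 ≈ 6.1, far larger than any earlier ratio.
That jump marks the point where a core electron is being removed. So the atom has 4 valence electrons.
A main-group element with 4 valence electrons is in group 14.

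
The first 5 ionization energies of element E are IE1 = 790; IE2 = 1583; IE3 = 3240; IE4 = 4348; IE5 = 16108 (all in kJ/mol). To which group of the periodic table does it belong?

Group 14

Look for the largest jump between consecutive ionization energies: IE5/IE4 ≈ 3.7, far larger than any earlier ratio.
That jump marks the point where a core electron is being removed. So the atom has 4 valence electrons.
A main-group element with 4 valence electrons is in group 14.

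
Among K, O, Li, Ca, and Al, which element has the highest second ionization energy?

Li

IE_2 is the cost of taking one more electron from the +1 cation: K⁺ is the bare [Ar] core; O⁺ still has 5 valence electrons; Li⁺ is the bare [He] core; Ca⁺ still has 1 valence electron; Al⁺ still has 2 valence electrons.
Usually core removal costs more than valence removal, but here the competition is close: a tightly held n=2 valence electron can cost more to remove than an n=3 core electron, so the actual values have to decide it.
Valence configurations: O⁺ [He]2s²2p³, Ca⁺ [Ar]4s¹, Al⁺ [Ne]3s².
The numbers (kJ/mol): K 3052, O 3388, Li 7298, Ca 1145, Al 1817.
Hence IE_2: Ca < Al < K < O < Li.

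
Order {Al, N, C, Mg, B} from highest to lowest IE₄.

B > Al > Mg > N > C

The fourth ionization energy removes an electron from the +3 ion. For each element: Al³⁺ is the bare [Ne] core; N³⁺ still has 2 valence electrons; C³⁺ still has 1 valence electron; Mg³⁺ is already 1 electron into the core; B³⁺ is the bare [He] core.
Core electrons are held far more tightly than valence electrons, so Mg, Al and B top the IE_4 order.
Valence configurations: N³⁺ [He]2s², C³⁺ [He]2s¹.
The numbers (kJ/mol): Al 11577, N 7475, C 6223, Mg 10543, B 25026.
Overall IE_4 order: C < N < Mg < Al < B.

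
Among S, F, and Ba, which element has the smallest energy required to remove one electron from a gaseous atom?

First ionization energy rises across a period (greater Z_eff holds electrons more tightly) and falls down a group (valence electrons are farther from the nucleus).
These span different periods and groups, so the two trends combine.
S > Ba: relative to Ba, both the across-period and down-group shifts push S's first ionization energy up.
F > S: both effects reinforce here, so F is clearly the higher of the two.
For reference (kJ/mol): F 1681, S 1000, Ba 503.
The smallest energy required to remove one electron from a gaseous atom among these belongs to Ba.

Ba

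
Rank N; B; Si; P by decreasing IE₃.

N, B, Si, P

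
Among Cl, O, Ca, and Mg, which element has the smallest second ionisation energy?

The second ionization energy removes an electron from the +1 ion. For each element: Cl⁺ still has 6 valence electrons; O⁺ still has 5 valence electrons; Ca⁺ still has 1 valence electron; Mg⁺ still has 1 valence electron.
All are still removing valence electrons, so compare the +1 ions as you would atoms: IE_2 generally rises across a period (higher Z_eff) and falls down a group (larger shell), subject to the usual subshell exceptions.
Valence configurations: Cl⁺ [Ne]3s²3p⁴, O⁺ [He]2s²2p³, Ca⁺ [Ar]4s¹, Mg⁺ [Ne]3s¹.
The numbers (kJ/mol): Cl 2298, O 3388, Ca 1145, Mg 1451.
Hence IE_2: Ca < Mg < Cl < O.

Ca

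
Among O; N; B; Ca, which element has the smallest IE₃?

After 2 electrons have been removed, what remains? O²⁺ still has 4 valence electrons; N²⁺ still has 3 valence electrons; B²⁺ still has 1 valence electron; Ca²⁺ is the bare [Ar] core.
Usually core removal costs more than valence removal, but here the competition is close: a tightly held n=2 valence electron can cost more to remove than an n=3 core electron, so the actual values have to decide it.
Valence configurations: O²⁺ [He]2s²2p², N²⁺ [He]2s²2p¹, B²⁺ [He]2s¹.
Approximate IE_3 values (kJ/mol): O 5300, N 4578, B 3660, Ca 4912.
Overall IE_3 order: B < N < Ca < O.

B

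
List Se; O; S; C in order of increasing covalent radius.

O < C < S < Se

C is in period 2, group 14; O is in period 2, group 16; S is in period 3, group 16; Se is in period 4, group 16.
Radius decreases left→right (rising Z_eff, same n) and increases top→bottom (higher n).
Here both period and group differ, so the two effects have to be weighed against each other.
C > O: both are in period 2; the period trend gives C the larger value.
S > C: period and group pull opposite ways; the down-group shift dominates (103 vs 75 pm).
Se > S: Se sits below S in group 16, so the down-group effect alone puts Se larger.
Tabulated atomic radius (pm): C 75, O 63, S 103, Se 116.
So from smallest to largest: O < C < S < Se.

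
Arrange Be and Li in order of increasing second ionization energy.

Be, Li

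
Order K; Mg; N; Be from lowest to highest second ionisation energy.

Mg < Be < N < K

Consider each +1 ion: K⁺ is the bare [Ar] core; Mg⁺ still has 1 valence electron; N⁺ still has 4 valence electrons; Be⁺ still has 1 valence electron.
Pulling an electron out of a noble-gas core costs far more than removing a remaining valence electron, so K sits at the high end of IE_2.
Valence configurations: Mg⁺ [Ne]3s¹, N⁺ [He]2s²2p², Be⁺ [He]2s¹.
Tabulated IE_2 (kJ/mol): K 3052, Mg 1451, N 2856, Be 1757.
Putting it together, IE_2: Mg < Be < N < K.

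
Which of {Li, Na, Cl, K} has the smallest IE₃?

Consider each +2 ion: Li²⁺ is already 1 electron into the core; Na²⁺ is already 1 electron into the core; Cl²⁺ still has 5 valence electrons; K²⁺ is already 1 electron into the core.
Core electrons are held far more tightly than valence electrons, so K, Na and Li top the IE_3 order.
The numbers (kJ/mol): Li 11815, Na 6910, Cl 3822, K 4420.
So the third ionization energies run Cl < K < Na < Li.

Cl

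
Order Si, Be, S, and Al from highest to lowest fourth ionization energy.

After 3 electrons have been removed, what remains? Si³⁺ still has 1 valence electron; Be³⁺ is already 1 electron into the core; S³⁺ still has 3 valence electrons; Al³⁺ is the bare [Ne] core.
Core electrons are held far more tightly than valence electrons, so Al and Be top the IE_4 order.
Valence configurations: Si³⁺ [Ne]3s¹, S³⁺ [Ne]3s²3p¹.
Tabulated IE_4 (kJ/mol): Si 4356, Be 21007, S 4556, Al 11577.
So the fourth ionization energies run Si < S < Al < Be.

Be > Al > S > Si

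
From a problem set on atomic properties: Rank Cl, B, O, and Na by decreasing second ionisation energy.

Na > O > B > Cl

The second ionization energy removes an electron from the +1 ion. For each element: Cl⁺ still has 6 valence electrons; B⁺ still has 2 valence electrons; O⁺ still has 5 valence electrons; Na⁺ is the bare [Ne] core.
Breaking into a closed-shell core is much more expensive than removing a leftover valence electron — Na has the largest IE_2 here.
Valence configurations: Cl⁺ [Ne]3s²3p⁴, B⁺ [He]2s², O⁺ [He]2s²2p³.
The numbers (kJ/mol): Cl 2298, B 2427, O 3388, Na 4562.
Hence IE_2: Cl < B < O < Na.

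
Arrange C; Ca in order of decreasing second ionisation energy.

C > Ca

After 1 electron has been removed, what remains? C⁺ still has 3 valence electrons; Ca⁺ still has 1 valence electron.
All are still removing valence electrons, so compare the +1 ions as you would atoms: IE_2 generally rises across a period (higher Z_eff) and falls down a group (larger shell), subject to the usual subshell exceptions.
Valence configurations: C⁺ [He]2s²2p¹, Ca⁺ [Ar]4s¹.
Tabulated IE_2 (kJ/mol): C 2353, Ca 1145.
Putting it together, IE_2: Ca < C.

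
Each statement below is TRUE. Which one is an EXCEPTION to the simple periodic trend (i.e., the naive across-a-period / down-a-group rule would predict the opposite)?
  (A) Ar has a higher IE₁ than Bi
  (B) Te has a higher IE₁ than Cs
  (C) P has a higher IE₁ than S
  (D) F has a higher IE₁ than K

The general trend: IE₁ increases across a period and decreases down a group.
(A) Ar (period 3, group 18) vs Bi (period 6, group 15): the stated order agrees with the simple trend.
(B) Te (period 5, group 16) vs Cs (period 6, group 1): the stated order agrees with the simple trend.
(C) P (period 3, group 15) vs S (period 3, group 16): the stated order contradicts the simple trend.
(D) F (period 2, group 17) vs K (period 4, group 1): the stated order agrees with the simple trend.
The exception is (C): S (3p⁴) ionizes more easily than half-filled P (3p³) because the paired 3p electron in S is pushed out by e⁻–e⁻ repulsion.

(C)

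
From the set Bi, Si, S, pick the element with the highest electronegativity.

Si is in period 3, group 14; S is in period 3, group 16; Bi is in period 6, group 15.
EN rises left→right (higher Z_eff, smaller atoms) and falls top→bottom (larger, more shielded atoms).
Neither a single period nor a single group — weigh both effects.
Bi > Si: the two effects oppose for this pair; the across-period effect wins (2.02 vs 1.90).
S > Bi: relative to Bi, both the across-period and down-group shifts push S's electronegativity up.
For reference (Pauling): Si 1.90, S 2.58, Bi 2.02.
The highest electronegativity among these belongs to S.

S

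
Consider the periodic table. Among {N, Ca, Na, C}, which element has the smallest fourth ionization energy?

The fourth ionization energy removes an electron from the +3 ion. For each element: N³⁺ still has 2 valence electrons; Ca³⁺ is already 1 electron into the core; Na³⁺ is already 2 electrons into the core; C³⁺ still has 1 valence electron.
Usually core removal costs more than valence removal, but here the competition is close: a tightly held n=2 valence electron can cost more to remove than an n=3 core electron, so the actual values have to decide it.
Valence configurations: N³⁺ [He]2s², C³⁺ [He]2s¹.
Tabulated IE_4 (kJ/mol): N 7475, Ca 6491, Na 9543, C 6223.
Putting it together, IE_4: C < Ca < N < Na.

C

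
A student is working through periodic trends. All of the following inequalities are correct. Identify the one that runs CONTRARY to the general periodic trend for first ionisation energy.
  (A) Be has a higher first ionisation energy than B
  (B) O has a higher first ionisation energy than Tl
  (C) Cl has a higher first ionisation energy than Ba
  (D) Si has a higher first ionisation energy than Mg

(A)

The general trend: first ionisation energy increases across a period and decreases down a group.
(A) Be (period 2, group 2) vs B (period 2, group 13): the stated order contradicts the simple trend.
(B) O (period 2, group 16) vs Tl (period 6, group 13): the stated order agrees with the simple trend.
(C) Cl (period 3, group 17) vs Ba (period 6, group 2): the stated order agrees with the simple trend.
(D) Si (period 3, group 14) vs Mg (period 3, group 2): the stated order agrees with the simple trend.
The exception is (A): removing B's lone 2p electron is easier than breaking Be's filled 2s².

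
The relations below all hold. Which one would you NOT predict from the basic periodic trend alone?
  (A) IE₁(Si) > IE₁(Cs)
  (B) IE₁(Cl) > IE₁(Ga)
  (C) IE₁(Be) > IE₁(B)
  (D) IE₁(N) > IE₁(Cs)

(C)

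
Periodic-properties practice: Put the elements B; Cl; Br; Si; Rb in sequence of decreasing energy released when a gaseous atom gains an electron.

Atoms with high Z_eff and room in the valence shell (especially the halogens) have the most exothermic electron affinities.
Here both period and group differ, so the two effects have to be weighed against each other.
Rb > B: this pair runs against the simple trend — see the exception note.
Si > Rb: relative to Rb, both the across-period and down-group shifts push Si's electron affinity up.
Br > Si: period and group pull opposite ways; the across-period shift dominates (325 vs 134 kJ/mol).
Cl > Br: they share group 17; the group trend gives Cl the larger value.
Note the exception: Rb has a higher electron affinity than B, contrary to the simple trend — B's ns²np¹ configuration gives only a small electron affinity — the sparsely filled np subshell binds an added electron weakly.
For reference (kJ/mol): B 27, Si 134, Cl 349, Br 325, Rb 47.
So from highest to lowest: Cl > Br > Si > Rb > B.

Cl, Br, Si, Rb, B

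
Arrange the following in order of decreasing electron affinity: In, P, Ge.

EA tends to increase across a period and decrease down a group, though the pattern is less regular than for IE or radius.
These span different periods and groups, so the two trends combine.
P > In: relative to In, both the across-period and down-group shifts push P's electron affinity up.
Ge > P: this pair runs against the simple trend — see the exception note.
Note the exception: Ge has a higher electron affinity than P, contrary to the simple trend — adding an electron to P's half-filled np³ subshell costs electron-pairing energy.
Tabulated electron affinity (kJ/mol): P 72, Ge 119, In 29.
So from highest to lowest: Ge > P > In.

Ge > P > In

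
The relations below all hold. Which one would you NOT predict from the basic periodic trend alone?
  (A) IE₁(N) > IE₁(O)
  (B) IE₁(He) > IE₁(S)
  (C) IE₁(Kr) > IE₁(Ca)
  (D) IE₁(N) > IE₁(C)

(A)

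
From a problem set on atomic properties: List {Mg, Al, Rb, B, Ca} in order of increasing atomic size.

B, Al, Mg, Ca, Rb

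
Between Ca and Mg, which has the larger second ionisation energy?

After 1 electron has been removed, what remains? Ca⁺ still has 1 valence electron; Mg⁺ still has 1 valence electron.
All are still removing valence electrons, so compare the +1 ions as you would atoms: IE_2 generally rises across a period (higher Z_eff) and falls down a group (larger shell), subject to the usual subshell exceptions.
Valence configurations: Ca⁺ [Ar]4s¹, Mg⁺ [Ne]3s¹.
The numbers (kJ/mol): Ca 1145, Mg 1451.
Hence IE_2: Ca < Mg.

Mg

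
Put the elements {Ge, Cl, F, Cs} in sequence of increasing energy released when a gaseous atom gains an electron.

Cs, Ge, F, Cl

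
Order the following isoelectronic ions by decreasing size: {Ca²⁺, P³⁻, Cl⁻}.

All of these have 18 electrons, so size is governed by nuclear charge alone: the more protons, the stronger the pull on the same electron cloud, and the smaller the ion.
Nuclear charges: Ca²⁺ (Z=20), Cl⁻ (Z=17), P³⁻ (Z=15).
Largest to smallest: P³⁻ > Cl⁻ > Ca²⁺.

P³⁻, Cl⁻, Ca²⁺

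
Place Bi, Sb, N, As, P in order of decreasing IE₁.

N > P > As > Sb > Bi

N is in period 2, group 15; P is in period 3, group 15; As is in period 4, group 15; Sb is in period 5, group 15; Bi is in period 6, group 15.
Removing the outermost electron gets harder across a period and easier down a group.
All are in group 15, so first ionization energy increases up the group.
So from highest to lowest: N > P > As > Sb > Bi.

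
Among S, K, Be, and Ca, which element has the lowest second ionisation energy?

Ca

After 1 electron has been removed, what remains? S⁺ still has 5 valence electrons; K⁺ is the bare [Ar] core; Be⁺ still has 1 valence electron; Ca⁺ still has 1 valence electron.
Breaking into a closed-shell core is much more expensive than removing a leftover valence electron — K has the largest IE_2 here.
Valence configurations: S⁺ [Ne]3s²3p³, Be⁺ [He]2s¹, Ca⁺ [Ar]4s¹.
Tabulated IE_2 (kJ/mol): S 2252, K 3052, Be 1757, Ca 1145.
Putting it together, IE_2: Ca < Be < S < K.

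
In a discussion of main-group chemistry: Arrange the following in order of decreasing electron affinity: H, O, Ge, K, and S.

H is in period 1, group 1; O is in period 2, group 16; S is in period 3, group 16; K is in period 4, group 1; Ge is in period 4, group 14.
Atoms with high Z_eff and room in the valence shell (especially the halogens) have the most exothermic electron affinities.
Neither a single period nor a single group — weigh both effects.
H > K: they share group 1; the group trend gives H the larger value.
Ge > H: period and group pull opposite ways; the across-period shift dominates (119 vs 73 kJ/mol).
O > Ge: relative to Ge, both the across-period and down-group shifts push O's electron affinity up.
S > O: this pair runs against the simple trend — see the exception note.
Note the exception: S has a higher electron affinity than O, contrary to the simple trend — the compact 2p subshell of O repels the added electron more than S's larger 3p does.
For reference (kJ/mol): H 73, O 141, S 200, K 48, Ge 119.
So from highest to lowest: S > O > Ge > H > K.

S > O > Ge > H > K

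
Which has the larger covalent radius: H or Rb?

Across a period the added protons contract the valence shell; down a group each new principal shell makes the atom larger.
All are in group 1, so atomic radius increases down the group.
So Rb has the larger covalent radius (Rb > H).

Rb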